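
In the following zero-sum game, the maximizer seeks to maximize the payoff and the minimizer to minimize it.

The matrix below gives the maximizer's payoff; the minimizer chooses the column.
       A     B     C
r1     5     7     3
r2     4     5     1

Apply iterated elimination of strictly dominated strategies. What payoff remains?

Row r2 is strictly dominated by row r1 (5>4, 7>5, 3>1); eliminate r2.
Column A is strictly dominated by C for the minimizer (3<5); eliminate A.
Column B is strictly dominated by C for the minimizer (3<7); eliminate B.
Only (r1, C) remains, with payoff 3.

3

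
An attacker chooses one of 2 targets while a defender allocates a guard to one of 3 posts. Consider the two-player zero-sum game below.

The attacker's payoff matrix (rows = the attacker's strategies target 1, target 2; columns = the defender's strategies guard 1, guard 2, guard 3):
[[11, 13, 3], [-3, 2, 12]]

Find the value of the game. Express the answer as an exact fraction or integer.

141/23

Column guard 2 is strictly dominated by guard 1 for the defender (it gives the attacker more in every row).
The remaining 2×2 game on (target 1, target 2) × (guard 1, guard 3) has no saddle point. Let the attacker play target 1 with probability p; indifference gives 11p − 3(1−p) = 3p + 12(1−p), so p = 15/23.
Similarly the defender's optimal q on guard 1 is 9/23, and the value is 11·(9/23) + (3)·(14/23) = 141/23.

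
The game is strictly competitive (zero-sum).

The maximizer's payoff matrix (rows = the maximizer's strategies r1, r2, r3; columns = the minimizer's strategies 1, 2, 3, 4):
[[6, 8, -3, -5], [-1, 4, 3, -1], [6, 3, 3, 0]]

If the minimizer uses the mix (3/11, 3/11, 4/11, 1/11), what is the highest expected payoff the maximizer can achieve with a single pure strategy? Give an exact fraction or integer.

r1: (6)·(3/11) + (8)·(3/11) + (-3)·(4/11) + (-5)·(1/11) = 25/11.
r2: (-1)·(3/11) + (4)·(3/11) + (3)·(4/11) + (-1)·(1/11) = 20/11.
r3: (6)·(3/11) + (3)·(3/11) + (3)·(4/11) + (0)·(1/11) = 39/11.
The best pure response is r3 with expected payoff 39/11.

39/11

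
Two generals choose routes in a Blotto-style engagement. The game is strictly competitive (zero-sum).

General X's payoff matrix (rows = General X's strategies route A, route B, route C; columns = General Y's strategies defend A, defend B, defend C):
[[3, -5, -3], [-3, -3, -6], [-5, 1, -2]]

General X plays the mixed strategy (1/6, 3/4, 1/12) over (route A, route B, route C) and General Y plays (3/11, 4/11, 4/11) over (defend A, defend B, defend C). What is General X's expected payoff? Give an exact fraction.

Against (3/11, 4/11, 4/11), each row's expected payoff is route A: -23/11; route B: -45/11; route C: -19/11.
Taking the (1/6, 3/4, 1/12)-weighted average: (1/6)·(-23/11) + (3/4)·(-45/11) + (1/12)·(-19/11) = -235/66.

-235/66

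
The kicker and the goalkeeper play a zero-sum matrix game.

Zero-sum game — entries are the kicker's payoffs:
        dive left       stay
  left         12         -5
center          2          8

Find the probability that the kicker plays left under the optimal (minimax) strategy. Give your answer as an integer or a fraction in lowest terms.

Row minima are -5 and 2, so the kicker's maximin is 2; column maxima are 12 and 8, so the goalkeeper's minimax is 8. These differ, so the equilibrium is in mixed strategies.
Let the kicker play left with probability p. The goalkeeper is indifferent when 12p + 2(1−p) = −5p + 8(1−p), giving p = 6/23.

6/23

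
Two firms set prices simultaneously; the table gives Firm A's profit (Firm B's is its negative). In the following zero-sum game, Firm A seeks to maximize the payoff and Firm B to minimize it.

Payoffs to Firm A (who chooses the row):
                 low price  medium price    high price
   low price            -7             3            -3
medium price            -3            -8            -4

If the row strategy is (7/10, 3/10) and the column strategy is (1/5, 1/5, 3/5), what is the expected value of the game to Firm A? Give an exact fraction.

-16/5

Against (1/5, 1/5, 3/5), each row's expected payoff is low price: -13/5; medium price: -23/5.
Taking the (7/10, 3/10)-weighted average: (7/10)·(-13/5) + (3/10)·(-23/5) = -16/5.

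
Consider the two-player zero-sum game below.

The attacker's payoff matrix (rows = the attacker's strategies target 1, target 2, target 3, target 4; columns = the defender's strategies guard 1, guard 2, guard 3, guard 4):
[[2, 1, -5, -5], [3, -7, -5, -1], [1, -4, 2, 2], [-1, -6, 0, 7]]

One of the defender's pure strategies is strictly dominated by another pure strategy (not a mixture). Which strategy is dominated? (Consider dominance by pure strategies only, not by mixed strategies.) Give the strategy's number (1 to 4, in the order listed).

1

The defender prefers columns that give the attacker less. Compare guard 1 with guard 2: 1 < 2, -7 < 3, -4 < 1, -6 < -1.
So guard 2 strictly dominates guard 1 for the defender; guard 1 is strictly dominated.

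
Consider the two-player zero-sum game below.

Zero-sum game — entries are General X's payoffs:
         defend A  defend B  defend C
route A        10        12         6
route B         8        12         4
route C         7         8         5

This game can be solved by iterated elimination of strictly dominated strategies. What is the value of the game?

Column defend B is strictly dominated by defend A for General Y (10<12, 8<12, 7<8); eliminate defend B.
Row route B is strictly dominated by row route A (10>8, 6>4); eliminate route B.
Column defend A is strictly dominated by defend C for General Y (6<10, 5<7); eliminate defend A.
Row route C is strictly dominated by row route A (6>5); eliminate route C.
Only (route A, defend C) remains, with payoff 6.

6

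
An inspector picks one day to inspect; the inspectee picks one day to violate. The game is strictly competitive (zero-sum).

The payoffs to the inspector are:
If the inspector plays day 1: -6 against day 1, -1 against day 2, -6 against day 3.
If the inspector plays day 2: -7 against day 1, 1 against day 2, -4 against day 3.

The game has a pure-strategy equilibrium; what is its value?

-6

Row minima: -6, -7 → the inspector's maximin is -6.
Column maxima: -6, 1, -4 → the inspectee's minimax is -6.
They coincide at (day 1, day 1), so the value is -6.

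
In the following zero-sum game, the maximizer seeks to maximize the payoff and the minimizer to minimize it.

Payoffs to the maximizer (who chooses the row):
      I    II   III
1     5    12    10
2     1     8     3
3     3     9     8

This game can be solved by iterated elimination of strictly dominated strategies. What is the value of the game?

5

Row 3 is strictly dominated by row 1 (5>3, 12>9, 10>8); eliminate 3.
Row 2 is strictly dominated by row 1 (5>1, 12>8, 10>3); eliminate 2.
Column III is strictly dominated by I for the minimizer (5<10); eliminate III.
Column II is strictly dominated by I for the minimizer (5<12); eliminate II.
Only (1, I) remains, with payoff 5.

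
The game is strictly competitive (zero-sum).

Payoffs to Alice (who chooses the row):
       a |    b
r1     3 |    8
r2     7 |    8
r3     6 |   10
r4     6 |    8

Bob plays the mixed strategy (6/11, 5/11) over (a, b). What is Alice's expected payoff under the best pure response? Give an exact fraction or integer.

86/11

r1: (3)·(6/11) + (8)·(5/11) = 58/11.
r2: (7)·(6/11) + (8)·(5/11) = 82/11.
r3: (6)·(6/11) + (10)·(5/11) = 86/11.
r4: (6)·(6/11) + (8)·(5/11) = 76/11.
The best pure response is r3 with expected payoff 86/11.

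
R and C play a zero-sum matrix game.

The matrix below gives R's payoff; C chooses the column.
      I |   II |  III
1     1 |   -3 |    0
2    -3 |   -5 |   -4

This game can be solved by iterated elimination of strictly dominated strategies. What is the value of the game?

-3

Column III is strictly dominated by II for C (-3<0, -5<-4); eliminate III.
Row 2 is strictly dominated by row 1 (1>-3, -3>-5); eliminate 2.
Column I is strictly dominated by II for C (-3<1); eliminate I.
Only (1, II) remains, with payoff -3.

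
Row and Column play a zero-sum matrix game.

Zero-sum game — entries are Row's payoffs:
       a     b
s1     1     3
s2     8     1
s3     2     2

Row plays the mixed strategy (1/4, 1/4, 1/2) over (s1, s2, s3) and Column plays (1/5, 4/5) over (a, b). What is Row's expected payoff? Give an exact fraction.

9/4

Against (1/5, 4/5), each row's expected payoff is s1: 13/5; s2: 12/5; s3: 2.
Taking the (1/4, 1/4, 1/2)-weighted average: (1/4)·(13/5) + (1/4)·(12/5) + (1/2)·(2) = 9/4.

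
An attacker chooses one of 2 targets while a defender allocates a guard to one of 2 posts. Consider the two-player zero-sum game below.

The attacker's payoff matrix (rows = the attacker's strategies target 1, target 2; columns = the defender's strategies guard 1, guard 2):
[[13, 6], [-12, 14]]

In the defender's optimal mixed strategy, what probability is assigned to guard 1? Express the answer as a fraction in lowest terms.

8/33

Row minima are 6 and -12, so the attacker's maximin is 6; column maxima are 13 and 14, so the defender's minimax is 13. These differ, so the equilibrium is in mixed strategies.
Let the defender play guard 1 with probability q. The attacker is indifferent when 13q + 6(1−q) = −12q + 14(1−q), giving q = 8/33.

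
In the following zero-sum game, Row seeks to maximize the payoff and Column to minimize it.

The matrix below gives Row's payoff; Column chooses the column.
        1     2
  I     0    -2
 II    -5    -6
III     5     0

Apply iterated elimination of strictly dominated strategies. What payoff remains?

0

Row I is strictly dominated by row III (5>0, 0>-2); eliminate I.
Row II is strictly dominated by row III (5>-5, 0>-6); eliminate II.
Column 1 is strictly dominated by 2 for Column (0<5); eliminate 1.
Only (III, 2) remains, with payoff 0.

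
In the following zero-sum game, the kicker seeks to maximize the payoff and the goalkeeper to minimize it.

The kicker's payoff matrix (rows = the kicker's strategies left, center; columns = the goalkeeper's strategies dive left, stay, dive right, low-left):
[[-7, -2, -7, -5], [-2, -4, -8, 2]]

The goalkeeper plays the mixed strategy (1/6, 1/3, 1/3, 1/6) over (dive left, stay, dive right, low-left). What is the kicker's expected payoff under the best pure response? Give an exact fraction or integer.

left: (-7)·(1/6) + (-2)·(1/3) + (-7)·(1/3) + (-5)·(1/6) = -5.
center: (-2)·(1/6) + (-4)·(1/3) + (-8)·(1/3) + (2)·(1/6) = -4.
The best pure response is center with expected payoff -4.

-4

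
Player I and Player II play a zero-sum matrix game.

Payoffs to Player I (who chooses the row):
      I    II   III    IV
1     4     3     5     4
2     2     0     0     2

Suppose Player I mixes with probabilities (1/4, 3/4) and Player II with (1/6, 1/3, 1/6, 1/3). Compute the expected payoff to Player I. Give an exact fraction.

41/24

Against (1/6, 1/3, 1/6, 1/3), each row's expected payoff is 1: 23/6; 2: 1.
Taking the (1/4, 3/4)-weighted average: (1/4)·(23/6) + (3/4)·(1) = 41/24.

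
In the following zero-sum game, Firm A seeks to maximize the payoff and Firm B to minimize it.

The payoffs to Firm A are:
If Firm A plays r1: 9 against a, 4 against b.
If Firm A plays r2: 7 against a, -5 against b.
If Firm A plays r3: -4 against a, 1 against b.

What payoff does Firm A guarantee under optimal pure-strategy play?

4

Row minima: 4, -5, -4 → Firm A's maximin is 4.
Column maxima: 9, 4 → Firm B's minimax is 4.
They coincide at (r1, b), so the value is 4.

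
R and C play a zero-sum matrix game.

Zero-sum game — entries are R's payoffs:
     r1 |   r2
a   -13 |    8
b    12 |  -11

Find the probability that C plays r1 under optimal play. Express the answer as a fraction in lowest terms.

19/44

Row minima are -13 and -11, so R's maximin is -11; column maxima are 12 and 8, so C's minimax is 8. These differ, so the equilibrium is in mixed strategies.
Let C play r1 with probability q. R is indifferent when −13q + 8(1−q) = 12q − 11(1−q), giving q = 19/44.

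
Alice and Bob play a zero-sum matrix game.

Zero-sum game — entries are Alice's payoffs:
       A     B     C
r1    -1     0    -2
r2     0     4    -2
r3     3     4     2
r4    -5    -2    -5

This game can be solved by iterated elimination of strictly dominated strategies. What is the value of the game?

Row r1 is strictly dominated by row r3 (3>-1, 4>0, 2>-2); eliminate r1.
Row r4 is strictly dominated by row r2 (0>-5, 4>-2, -2>-5); eliminate r4.
Column B is strictly dominated by A for Bob (0<4, 3<4); eliminate B.
Row r2 is strictly dominated by row r3 (3>0, 2>-2); eliminate r2.
Column A is strictly dominated by C for Bob (2<3); eliminate A.
Only (r3, C) remains, with payoff 2.

2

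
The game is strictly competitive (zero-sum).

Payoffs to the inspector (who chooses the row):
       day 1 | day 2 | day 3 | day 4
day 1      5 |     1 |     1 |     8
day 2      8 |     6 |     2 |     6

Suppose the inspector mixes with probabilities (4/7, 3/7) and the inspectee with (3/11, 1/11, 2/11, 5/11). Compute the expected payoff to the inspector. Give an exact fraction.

Against (3/11, 1/11, 2/11, 5/11), each row's expected payoff is day 1: 58/11; day 2: 64/11.
Taking the (4/7, 3/7)-weighted average: (4/7)·(58/11) + (3/7)·(64/11) = 424/77.

424/77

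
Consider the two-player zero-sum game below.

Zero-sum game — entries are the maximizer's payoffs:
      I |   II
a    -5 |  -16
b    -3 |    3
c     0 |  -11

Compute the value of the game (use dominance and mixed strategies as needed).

Row a is strictly dominated by row c, so the maximizer never plays it.
The remaining 2×2 game on (b, c) × (I, II) has no saddle point. Let the maximizer play b with probability p; indifference gives −3p = 3p − 11(1−p), so p = 11/17.
Similarly the minimizer's optimal q on I is 14/17, and the value is -3·(14/17) + (3)·(3/17) = -33/17.

-33/17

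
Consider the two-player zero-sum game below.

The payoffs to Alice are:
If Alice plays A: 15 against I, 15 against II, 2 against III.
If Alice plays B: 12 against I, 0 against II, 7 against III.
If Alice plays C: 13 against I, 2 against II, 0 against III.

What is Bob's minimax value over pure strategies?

7

The worst case (largest entry) in each column is I: 15, II: 15, III: 7.
The best (smallest) of these is 7.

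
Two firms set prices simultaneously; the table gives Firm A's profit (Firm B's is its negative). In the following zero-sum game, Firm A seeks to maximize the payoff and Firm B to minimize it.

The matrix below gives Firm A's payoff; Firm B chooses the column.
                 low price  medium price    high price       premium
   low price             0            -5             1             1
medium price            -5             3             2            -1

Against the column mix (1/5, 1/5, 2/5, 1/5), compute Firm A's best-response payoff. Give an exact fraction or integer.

low price: (0)·(1/5) + (-5)·(1/5) + (1)·(2/5) + (1)·(1/5) = -2/5.
medium price: (-5)·(1/5) + (3)·(1/5) + (2)·(2/5) + (-1)·(1/5) = 1/5.
The best pure response is medium price with expected payoff 1/5.

1/5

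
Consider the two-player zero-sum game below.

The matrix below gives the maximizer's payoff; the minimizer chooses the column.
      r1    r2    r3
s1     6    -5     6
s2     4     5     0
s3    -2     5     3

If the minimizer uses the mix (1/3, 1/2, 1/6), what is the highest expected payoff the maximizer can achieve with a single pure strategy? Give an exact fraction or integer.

23/6

s1: (6)·(1/3) + (-5)·(1/2) + (6)·(1/6) = 1/2.
s2: (4)·(1/3) + (5)·(1/2) + (0)·(1/6) = 23/6.
s3: (-2)·(1/3) + (5)·(1/2) + (3)·(1/6) = 7/3.
The best pure response is s2 with expected payoff 23/6.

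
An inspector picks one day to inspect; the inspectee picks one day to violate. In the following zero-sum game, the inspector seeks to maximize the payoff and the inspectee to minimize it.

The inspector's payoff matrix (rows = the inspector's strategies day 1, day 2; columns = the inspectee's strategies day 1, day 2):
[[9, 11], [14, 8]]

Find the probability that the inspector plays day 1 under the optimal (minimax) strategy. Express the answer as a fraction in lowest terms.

Row minima are 9 and 8, so the inspector's maximin is 9; column maxima are 14 and 11, so the inspectee's minimax is 11. These differ, so the equilibrium is in mixed strategies.
Let the inspector play day 1 with probability p. The inspectee is indifferent when 9p + 14(1−p) = 11p + 8(1−p), giving p = 3/4.

3/4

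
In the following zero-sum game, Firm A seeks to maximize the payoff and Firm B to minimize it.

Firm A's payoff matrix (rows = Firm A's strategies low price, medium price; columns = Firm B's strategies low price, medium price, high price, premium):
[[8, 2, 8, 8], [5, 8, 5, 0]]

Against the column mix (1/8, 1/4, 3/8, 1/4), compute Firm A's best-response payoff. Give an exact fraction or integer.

low price: (8)·(1/8) + (2)·(1/4) + (8)·(3/8) + (8)·(1/4) = 13/2.
medium price: (5)·(1/8) + (8)·(1/4) + (5)·(3/8) + (0)·(1/4) = 9/2.
The best pure response is low price with expected payoff 13/2.

13/2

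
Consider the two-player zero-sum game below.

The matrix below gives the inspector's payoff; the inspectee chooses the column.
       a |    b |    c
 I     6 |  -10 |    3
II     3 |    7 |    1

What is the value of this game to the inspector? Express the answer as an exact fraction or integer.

31/19

Column a is strictly dominated by c for the inspectee (it gives the inspector more in every row).
The remaining 2×2 game on (I, II) × (b, c) has no saddle point. Let the inspector play I with probability p; indifference gives −10p + 7(1−p) = 3p + (1−p), so p = 6/19.
Similarly the inspectee's optimal q on b is 2/19, and the value is -10·(2/19) + (3)·(17/19) = 31/19.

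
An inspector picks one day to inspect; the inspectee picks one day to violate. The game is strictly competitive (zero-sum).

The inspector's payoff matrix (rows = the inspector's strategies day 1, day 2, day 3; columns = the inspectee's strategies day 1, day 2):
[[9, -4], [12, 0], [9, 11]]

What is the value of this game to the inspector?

Row day 1 is strictly dominated by row day 2, so the inspector never plays it.
The remaining 2×2 game on (day 2, day 3) × (day 1, day 2) has no saddle point. Let the inspector play day 2 with probability p; indifference gives 12p + 9(1−p) = 11(1−p), so p = 1/7.
Similarly the inspectee's optimal q on day 1 is 11/14, and the value is 12·(11/14) + (0)·(3/14) = 66/7.

66/7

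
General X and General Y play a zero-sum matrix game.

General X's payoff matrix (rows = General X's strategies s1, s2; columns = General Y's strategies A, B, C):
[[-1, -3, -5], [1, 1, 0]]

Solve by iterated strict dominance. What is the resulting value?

0

Row s1 is strictly dominated by row s2 (1>-1, 1>-3, 0>-5); eliminate s1.
Column B is strictly dominated by C for General Y (0<1); eliminate B.
Column A is strictly dominated by C for General Y (0<1); eliminate A.
Only (s2, C) remains, with payoff 0.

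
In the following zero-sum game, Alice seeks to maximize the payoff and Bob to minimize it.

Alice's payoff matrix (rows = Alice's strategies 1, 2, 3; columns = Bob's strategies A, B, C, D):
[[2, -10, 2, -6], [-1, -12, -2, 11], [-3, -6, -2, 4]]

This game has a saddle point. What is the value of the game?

-6

Row minima: -10, -12, -6 → Alice's maximin is -6.
Column maxima: 2, -6, 2, 11 → Bob's minimax is -6.
They coincide at (3, B), so the value is -6.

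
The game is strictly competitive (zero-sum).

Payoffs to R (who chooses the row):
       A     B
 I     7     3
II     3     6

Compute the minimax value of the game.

Row minima are 3 and 3, so R's maximin is 3; column maxima are 7 and 6, so C's minimax is 6. These differ, so the equilibrium is in mixed strategies.
Let R play I with probability p. C is indifferent when 7p + 3(1−p) = 3p + 6(1−p), giving p = 3/7.
Let C play A with probability q. R is indifferent when 7q + 3(1−q) = 3q + 6(1−q), giving q = 3/7.
The value is 7·(3/7) + (3)·(4/7) = 33/7.

33/7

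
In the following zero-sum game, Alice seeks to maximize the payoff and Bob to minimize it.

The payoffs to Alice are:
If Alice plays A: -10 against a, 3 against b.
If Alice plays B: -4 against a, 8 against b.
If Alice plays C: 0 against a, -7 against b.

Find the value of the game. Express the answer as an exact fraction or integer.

-28/19

Row A is strictly dominated by row B, so Alice never plays it.
The remaining 2×2 game on (B, C) × (a, b) has no saddle point. Let Alice play B with probability p; indifference gives −4p = 8p − 7(1−p), so p = 7/19.
Similarly Bob's optimal q on a is 15/19, and the value is -4·(15/19) + (8)·(4/19) = -28/19.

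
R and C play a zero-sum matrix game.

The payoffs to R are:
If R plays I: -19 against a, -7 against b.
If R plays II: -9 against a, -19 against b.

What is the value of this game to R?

Row minima are -19 and -19, so R's maximin is -19; column maxima are -9 and -7, so C's minimax is -9. These differ, so the equilibrium is in mixed strategies.
Let R play I with probability p. C is indifferent when −19p − 9(1−p) = −7p − 19(1−p), giving p = 5/11.
Let C play a with probability q. R is indifferent when −19q − 7(1−q) = −9q − 19(1−q), giving q = 6/11.
The value is -19·(6/11) + (-7)·(5/11) = -149/11.

-149/11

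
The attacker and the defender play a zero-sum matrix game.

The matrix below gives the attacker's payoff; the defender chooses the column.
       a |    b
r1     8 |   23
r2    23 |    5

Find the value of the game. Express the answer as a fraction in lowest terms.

Row minima are 8 and 5, so the attacker's maximin is 8; column maxima are 23 and 23, so the defender's minimax is 23. These differ, so the equilibrium is in mixed strategies.
Let the attacker play r1 with probability p. The defender is indifferent when 8p + 23(1−p) = 23p + 5(1−p), giving p = 6/11.
Let the defender play a with probability q. The attacker is indifferent when 8q + 23(1−q) = 23q + 5(1−q), giving q = 6/11.
The value is 8·(6/11) + (23)·(5/11) = 163/11.

163/11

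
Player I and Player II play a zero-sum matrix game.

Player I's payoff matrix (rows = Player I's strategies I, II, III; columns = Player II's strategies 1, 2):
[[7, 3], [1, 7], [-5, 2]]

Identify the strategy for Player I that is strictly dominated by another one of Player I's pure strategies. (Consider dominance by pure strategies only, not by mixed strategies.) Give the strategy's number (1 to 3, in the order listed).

Compare III with I: 7 > -5, 3 > 2.
So I strictly dominates III for Player I; III is strictly dominated.

3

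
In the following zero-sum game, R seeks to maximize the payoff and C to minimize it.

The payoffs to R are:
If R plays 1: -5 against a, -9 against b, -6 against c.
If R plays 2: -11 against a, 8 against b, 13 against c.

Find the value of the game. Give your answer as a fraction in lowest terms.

-139/23

Column c is strictly dominated by b for C (it gives R more in every row).
The remaining 2×2 game on (1, 2) × (a, b) has no saddle point. Let R play 1 with probability p; indifference gives −5p − 11(1−p) = −9p + 8(1−p), so p = 19/23.
Similarly C's optimal q on a is 17/23, and the value is -5·(17/23) + (-9)·(6/23) = -139/23.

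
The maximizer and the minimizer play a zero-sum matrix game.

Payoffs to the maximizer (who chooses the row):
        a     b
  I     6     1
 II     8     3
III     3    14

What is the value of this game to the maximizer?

Row I is strictly dominated by row II, so the maximizer never plays it.
The remaining 2×2 game on (II, III) × (a, b) has no saddle point. Let the maximizer play II with probability p; indifference gives 8p + 3(1−p) = 3p + 14(1−p), so p = 11/16.
Similarly the minimizer's optimal q on a is 11/16, and the value is 8·(11/16) + (3)·(5/16) = 103/16.

103/16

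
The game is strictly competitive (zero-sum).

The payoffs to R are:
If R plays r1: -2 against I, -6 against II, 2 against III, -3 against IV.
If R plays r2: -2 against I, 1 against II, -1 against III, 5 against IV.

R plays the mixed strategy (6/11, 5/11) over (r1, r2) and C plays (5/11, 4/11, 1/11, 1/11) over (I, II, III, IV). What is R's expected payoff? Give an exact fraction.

Against (5/11, 4/11, 1/11, 1/11), each row's expected payoff is r1: -35/11; r2: -2/11.
Taking the (6/11, 5/11)-weighted average: (6/11)·(-35/11) + (5/11)·(-2/11) = -20/11.

-20/11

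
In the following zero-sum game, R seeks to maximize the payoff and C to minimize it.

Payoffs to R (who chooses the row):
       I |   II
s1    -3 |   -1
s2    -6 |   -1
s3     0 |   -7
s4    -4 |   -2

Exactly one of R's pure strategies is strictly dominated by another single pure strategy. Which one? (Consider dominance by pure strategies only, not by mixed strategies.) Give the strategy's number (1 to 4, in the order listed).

Compare s4 with s1: -3 > -4, -1 > -2.
So s1 strictly dominates s4 for R; s4 is strictly dominated.

4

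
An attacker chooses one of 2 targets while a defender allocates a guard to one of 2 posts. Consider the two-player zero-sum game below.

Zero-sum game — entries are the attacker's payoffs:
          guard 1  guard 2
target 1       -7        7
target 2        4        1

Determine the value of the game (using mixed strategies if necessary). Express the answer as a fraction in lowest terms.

35/17

Row minima are -7 and 1, so the attacker's maximin is 1; column maxima are 4 and 7, so the defender's minimax is 4. These differ, so the equilibrium is in mixed strategies.
Let the attacker play target 1 with probability p. The defender is indifferent when −7p + 4(1−p) = 7p + (1−p), giving p = 3/17.
Let the defender play guard 1 with probability q. The attacker is indifferent when −7q + 7(1−q) = 4q + (1−q), giving q = 6/17.
The value is -7·(6/17) + (7)·(11/17) = 35/17.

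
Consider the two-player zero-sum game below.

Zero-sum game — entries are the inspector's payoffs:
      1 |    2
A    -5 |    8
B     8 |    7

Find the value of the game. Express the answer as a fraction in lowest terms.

Row minima are -5 and 7, so the inspector's maximin is 7; column maxima are 8 and 8, so the inspectee's minimax is 8. These differ, so the equilibrium is in mixed strategies.
Let the inspector play A with probability p. The inspectee is indifferent when −5p + 8(1−p) = 8p + 7(1−p), giving p = 1/14.
Let the inspectee play 1 with probability q. The inspector is indifferent when −5q + 8(1−q) = 8q + 7(1−q), giving q = 1/14.
The value is -5·(1/14) + (8)·(13/14) = 99/14.

99/14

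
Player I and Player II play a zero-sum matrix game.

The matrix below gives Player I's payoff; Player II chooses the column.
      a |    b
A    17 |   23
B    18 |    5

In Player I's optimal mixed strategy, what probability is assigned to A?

13/19

Row minima are 17 and 5, so Player I's maximin is 17; column maxima are 18 and 23, so Player II's minimax is 18. These differ, so the equilibrium is in mixed strategies.
Let Player I play A with probability p. Player II is indifferent when 17p + 18(1−p) = 23p + 5(1−p), giving p = 13/19.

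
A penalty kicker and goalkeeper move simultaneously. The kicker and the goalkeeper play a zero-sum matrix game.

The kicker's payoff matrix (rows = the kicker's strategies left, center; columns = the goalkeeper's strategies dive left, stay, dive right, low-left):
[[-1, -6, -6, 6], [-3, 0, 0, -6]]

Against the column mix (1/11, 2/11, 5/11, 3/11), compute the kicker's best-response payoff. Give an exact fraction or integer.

-21/11

left: (-1)·(1/11) + (-6)·(2/11) + (-6)·(5/11) + (6)·(3/11) = -25/11.
center: (-3)·(1/11) + (0)·(2/11) + (0)·(5/11) + (-6)·(3/11) = -21/11.
The best pure response is center with expected payoff -21/11.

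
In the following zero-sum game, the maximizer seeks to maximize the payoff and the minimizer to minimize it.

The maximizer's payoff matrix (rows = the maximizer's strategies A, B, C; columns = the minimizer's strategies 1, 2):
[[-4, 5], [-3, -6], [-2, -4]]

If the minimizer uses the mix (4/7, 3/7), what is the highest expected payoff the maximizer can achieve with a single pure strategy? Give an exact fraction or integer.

-1/7

A: (-4)·(4/7) + (5)·(3/7) = -1/7.
B: (-3)·(4/7) + (-6)·(3/7) = -30/7.
C: (-2)·(4/7) + (-4)·(3/7) = -20/7.
The best pure response is A with expected payoff -1/7.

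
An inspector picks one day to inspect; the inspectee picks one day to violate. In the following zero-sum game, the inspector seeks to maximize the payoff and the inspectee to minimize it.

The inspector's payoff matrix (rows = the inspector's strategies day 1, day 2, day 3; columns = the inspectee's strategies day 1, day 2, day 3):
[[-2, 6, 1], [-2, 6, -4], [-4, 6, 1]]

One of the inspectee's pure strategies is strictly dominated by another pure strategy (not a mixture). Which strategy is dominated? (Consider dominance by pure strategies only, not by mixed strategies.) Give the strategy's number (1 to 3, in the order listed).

The inspectee prefers columns that give the inspector less. Compare day 2 with day 1: -2 < 6, -2 < 6, -4 < 6.
So day 1 strictly dominates day 2 for the inspectee; day 2 is strictly dominated.

2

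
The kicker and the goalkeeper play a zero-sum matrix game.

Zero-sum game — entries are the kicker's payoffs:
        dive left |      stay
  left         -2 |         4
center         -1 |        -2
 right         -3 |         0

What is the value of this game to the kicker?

-8/7

Row right is strictly dominated by row left, so the kicker never plays it.
The remaining 2×2 game on (left, center) × (dive left, stay) has no saddle point. Let the kicker play left with probability p; indifference gives −2p − (1−p) = 4p − 2(1−p), so p = 1/7.
Similarly the goalkeeper's optimal q on dive left is 6/7, and the value is -2·(6/7) + (4)·(1/7) = -8/7.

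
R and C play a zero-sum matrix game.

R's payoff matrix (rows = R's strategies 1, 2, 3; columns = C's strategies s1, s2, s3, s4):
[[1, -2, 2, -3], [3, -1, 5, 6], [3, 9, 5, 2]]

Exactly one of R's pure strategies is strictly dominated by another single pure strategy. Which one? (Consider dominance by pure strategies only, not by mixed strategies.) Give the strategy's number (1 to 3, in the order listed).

Compare 1 with 2: 3 > 1, -1 > -2, 5 > 2, 6 > -3.
So 2 strictly dominates 1 for R; 1 is strictly dominated.

1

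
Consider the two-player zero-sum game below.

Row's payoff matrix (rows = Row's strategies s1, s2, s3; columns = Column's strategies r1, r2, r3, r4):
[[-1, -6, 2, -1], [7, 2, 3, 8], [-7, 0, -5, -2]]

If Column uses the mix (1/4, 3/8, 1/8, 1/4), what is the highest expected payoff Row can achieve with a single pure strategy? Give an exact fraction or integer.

s1: (-1)·(1/4) + (-6)·(3/8) + (2)·(1/8) + (-1)·(1/4) = -5/2.
s2: (7)·(1/4) + (2)·(3/8) + (3)·(1/8) + (8)·(1/4) = 39/8.
s3: (-7)·(1/4) + (0)·(3/8) + (-5)·(1/8) + (-2)·(1/4) = -23/8.
The best pure response is s2 with expected payoff 39/8.

39/8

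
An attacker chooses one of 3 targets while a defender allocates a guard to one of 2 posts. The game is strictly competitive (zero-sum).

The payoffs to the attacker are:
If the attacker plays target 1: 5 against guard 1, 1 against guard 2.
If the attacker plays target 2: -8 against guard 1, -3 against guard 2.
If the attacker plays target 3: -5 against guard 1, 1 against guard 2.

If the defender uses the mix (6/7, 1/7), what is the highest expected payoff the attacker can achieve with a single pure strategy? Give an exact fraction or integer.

target 1: (5)·(6/7) + (1)·(1/7) = 31/7.
target 2: (-8)·(6/7) + (-3)·(1/7) = -51/7.
target 3: (-5)·(6/7) + (1)·(1/7) = -29/7.
The best pure response is target 1 with expected payoff 31/7.

31/7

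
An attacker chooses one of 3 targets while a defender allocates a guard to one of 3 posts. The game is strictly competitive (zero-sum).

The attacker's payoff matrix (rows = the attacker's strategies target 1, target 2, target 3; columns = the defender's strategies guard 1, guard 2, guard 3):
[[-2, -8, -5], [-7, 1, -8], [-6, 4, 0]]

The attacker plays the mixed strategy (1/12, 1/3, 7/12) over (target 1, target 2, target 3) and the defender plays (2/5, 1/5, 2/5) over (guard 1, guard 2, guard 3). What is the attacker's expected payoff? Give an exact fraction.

-97/30

Against (2/5, 1/5, 2/5), each row's expected payoff is target 1: -22/5; target 2: -29/5; target 3: -8/5.
Taking the (1/12, 1/3, 7/12)-weighted average: (1/12)·(-22/5) + (1/3)·(-29/5) + (7/12)·(-8/5) = -97/30.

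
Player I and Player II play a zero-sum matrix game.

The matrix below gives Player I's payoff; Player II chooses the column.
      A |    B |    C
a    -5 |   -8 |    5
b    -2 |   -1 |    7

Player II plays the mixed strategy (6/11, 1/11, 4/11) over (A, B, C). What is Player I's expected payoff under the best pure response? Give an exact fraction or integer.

a: (-5)·(6/11) + (-8)·(1/11) + (5)·(4/11) = -18/11.
b: (-2)·(6/11) + (-1)·(1/11) + (7)·(4/11) = 15/11.
The best pure response is b with expected payoff 15/11.

15/11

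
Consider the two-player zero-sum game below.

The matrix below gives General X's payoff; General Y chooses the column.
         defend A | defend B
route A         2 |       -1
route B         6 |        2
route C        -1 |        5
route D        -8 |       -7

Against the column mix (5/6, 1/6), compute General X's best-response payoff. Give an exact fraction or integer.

route A: (2)·(5/6) + (-1)·(1/6) = 3/2.
route B: (6)·(5/6) + (2)·(1/6) = 16/3.
route C: (-1)·(5/6) + (5)·(1/6) = 0.
route D: (-8)·(5/6) + (-7)·(1/6) = -47/6.
The best pure response is route B with expected payoff 16/3.

16/3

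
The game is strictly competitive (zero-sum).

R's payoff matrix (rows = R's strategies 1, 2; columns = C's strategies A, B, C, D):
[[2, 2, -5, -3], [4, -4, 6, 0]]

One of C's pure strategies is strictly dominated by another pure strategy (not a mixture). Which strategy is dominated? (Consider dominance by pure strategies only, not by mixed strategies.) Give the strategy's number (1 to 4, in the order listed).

1

C prefers columns that give R less. Compare A with D: -3 < 2, 0 < 4.
So D strictly dominates A for C; A is strictly dominated.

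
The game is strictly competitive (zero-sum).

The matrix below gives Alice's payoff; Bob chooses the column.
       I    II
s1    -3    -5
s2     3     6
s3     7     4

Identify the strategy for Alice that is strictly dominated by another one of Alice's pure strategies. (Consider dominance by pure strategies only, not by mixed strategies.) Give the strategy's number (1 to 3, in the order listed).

1

Compare s1 with s2: 3 > -3, 6 > -5.
So s2 strictly dominates s1 for Alice; s1 is strictly dominated.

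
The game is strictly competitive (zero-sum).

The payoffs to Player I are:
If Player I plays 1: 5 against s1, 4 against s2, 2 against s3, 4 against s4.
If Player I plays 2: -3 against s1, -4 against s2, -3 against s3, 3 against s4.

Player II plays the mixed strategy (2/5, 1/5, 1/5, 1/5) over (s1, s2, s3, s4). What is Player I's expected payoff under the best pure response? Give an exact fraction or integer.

4

1: (5)·(2/5) + (4)·(1/5) + (2)·(1/5) + (4)·(1/5) = 4.
2: (-3)·(2/5) + (-4)·(1/5) + (-3)·(1/5) + (3)·(1/5) = -2.
The best pure response is 1 with expected payoff 4.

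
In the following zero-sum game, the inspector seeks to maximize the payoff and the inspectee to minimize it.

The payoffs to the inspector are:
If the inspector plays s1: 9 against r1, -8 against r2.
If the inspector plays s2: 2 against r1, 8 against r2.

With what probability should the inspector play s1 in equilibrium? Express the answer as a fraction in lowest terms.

Row minima are -8 and 2, so the inspector's maximin is 2; column maxima are 9 and 8, so the inspectee's minimax is 8. These differ, so the equilibrium is in mixed strategies.
Let the inspector play s1 with probability p. The inspectee is indifferent when 9p + 2(1−p) = −8p + 8(1−p), giving p = 6/23.

6/23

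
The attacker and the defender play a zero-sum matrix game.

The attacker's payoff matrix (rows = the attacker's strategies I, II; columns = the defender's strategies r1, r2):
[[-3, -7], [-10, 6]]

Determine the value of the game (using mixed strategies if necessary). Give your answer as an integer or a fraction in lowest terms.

Row minima are -7 and -10, so the attacker's maximin is -7; column maxima are -3 and 6, so the defender's minimax is -3. These differ, so the equilibrium is in mixed strategies.
Let the attacker play I with probability p. The defender is indifferent when −3p − 10(1−p) = −7p + 6(1−p), giving p = 4/5.
Let the defender play r1 with probability q. The attacker is indifferent when −3q − 7(1−q) = −10q + 6(1−q), giving q = 13/20.
The value is -3·(13/20) + (-7)·(7/20) = -22/5.

-22/5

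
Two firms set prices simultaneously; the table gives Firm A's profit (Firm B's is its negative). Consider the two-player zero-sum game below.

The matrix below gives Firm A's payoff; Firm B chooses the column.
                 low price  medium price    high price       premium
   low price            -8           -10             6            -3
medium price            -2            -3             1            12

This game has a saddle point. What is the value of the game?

Row minima: -10, -3 → Firm A's maximin is -3.
Column maxima: -2, -3, 6, 12 → Firm B's minimax is -3.
They coincide at (medium price, medium price), so the value is -3.

-3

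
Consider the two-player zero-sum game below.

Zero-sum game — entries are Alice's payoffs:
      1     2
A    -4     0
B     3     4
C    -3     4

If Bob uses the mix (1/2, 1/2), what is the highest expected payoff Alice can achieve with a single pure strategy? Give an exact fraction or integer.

7/2

A: (-4)·(1/2) + (0)·(1/2) = -2.
B: (3)·(1/2) + (4)·(1/2) = 7/2.
C: (-3)·(1/2) + (4)·(1/2) = 1/2.
The best pure response is B with expected payoff 7/2.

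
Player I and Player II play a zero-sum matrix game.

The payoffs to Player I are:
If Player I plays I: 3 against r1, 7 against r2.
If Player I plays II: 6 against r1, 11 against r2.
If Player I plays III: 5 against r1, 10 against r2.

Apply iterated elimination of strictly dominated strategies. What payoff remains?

6

Row I is strictly dominated by row II (6>3, 11>7); eliminate I.
Row III is strictly dominated by row II (6>5, 11>10); eliminate III.
Column r2 is strictly dominated by r1 for Player II (6<11); eliminate r2.
Only (II, r1) remains, with payoff 6.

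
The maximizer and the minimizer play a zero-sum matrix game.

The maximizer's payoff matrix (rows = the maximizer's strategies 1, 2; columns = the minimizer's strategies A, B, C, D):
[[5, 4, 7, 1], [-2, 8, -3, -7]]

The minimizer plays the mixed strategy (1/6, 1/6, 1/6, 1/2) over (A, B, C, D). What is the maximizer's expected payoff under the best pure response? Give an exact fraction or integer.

1: (5)·(1/6) + (4)·(1/6) + (7)·(1/6) + (1)·(1/2) = 19/6.
2: (-2)·(1/6) + (8)·(1/6) + (-3)·(1/6) + (-7)·(1/2) = -3.
The best pure response is 1 with expected payoff 19/6.

19/6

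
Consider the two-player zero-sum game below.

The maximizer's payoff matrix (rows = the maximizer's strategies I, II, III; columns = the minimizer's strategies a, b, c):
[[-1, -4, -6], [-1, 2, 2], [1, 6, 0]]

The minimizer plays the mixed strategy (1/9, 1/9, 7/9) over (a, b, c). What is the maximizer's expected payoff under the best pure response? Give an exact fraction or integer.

I: (-1)·(1/9) + (-4)·(1/9) + (-6)·(7/9) = -47/9.
II: (-1)·(1/9) + (2)·(1/9) + (2)·(7/9) = 5/3.
III: (1)·(1/9) + (6)·(1/9) + (0)·(7/9) = 7/9.
The best pure response is II with expected payoff 5/3.

5/3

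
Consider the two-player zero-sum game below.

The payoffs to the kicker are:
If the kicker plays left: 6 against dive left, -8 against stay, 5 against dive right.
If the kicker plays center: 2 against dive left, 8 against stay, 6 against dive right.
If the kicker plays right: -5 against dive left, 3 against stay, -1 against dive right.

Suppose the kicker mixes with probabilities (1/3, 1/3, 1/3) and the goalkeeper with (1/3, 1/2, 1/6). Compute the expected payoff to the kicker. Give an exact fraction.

Against (1/3, 1/2, 1/6), each row's expected payoff is left: -7/6; center: 17/3; right: -1/3.
Taking the (1/3, 1/3, 1/3)-weighted average: (1/3)·(-7/6) + (1/3)·(17/3) + (1/3)·(-1/3) = 25/18.

25/18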